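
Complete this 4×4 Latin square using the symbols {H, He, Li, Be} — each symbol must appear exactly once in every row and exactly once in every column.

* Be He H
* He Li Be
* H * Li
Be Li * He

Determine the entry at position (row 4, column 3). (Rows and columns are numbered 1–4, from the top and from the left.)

(r1,c1): row 1 has {H,He,Be}; column 1 has {Be}, so it must be Li.
(r2,c1): row 2 has {He,Li,Be}; column 1 has {Li,Be}, so it must be H.
(r3,c1): row 3 has {H,Li}; column 1 has {H,Li,Be}, so it must be He.
(r3,c3): row 3 has {H,He,Li}; column 3 has {He,Li}, so it must be Be.
(r4,c3): row 4 has {He,Li,Be}; column 3 has {He,Li,Be}, so it must be H.

H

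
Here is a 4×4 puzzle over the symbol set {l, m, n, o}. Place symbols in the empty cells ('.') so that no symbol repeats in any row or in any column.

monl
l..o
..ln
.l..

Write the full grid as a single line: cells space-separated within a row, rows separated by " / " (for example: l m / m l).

At row 2, column 3: row 2 has {l,o}; column 3 has {l,n}; that leaves m.
At row 3, column 1: row 3 has {l,n}; column 1 has {l,m}; that leaves o.
At row 3, column 2: row 3 has {l,n,o}; column 2 has {l,o}; that leaves m.
At row 4, column 1: row 4 has {l}; column 1 has {l,m,o}; that leaves n.
At row 4, column 3: row 4 has {l,n}; column 3 has {l,m,n}; that leaves o.
At row 4, column 4: row 4 has {l,n,o}; column 4 has {l,n,o}; that leaves m.
At row 2, column 2: row 2 has {l,m,o}; column 2 has {l,m,o}; that leaves n.

m o n l / l n m o / o m l n / n l o m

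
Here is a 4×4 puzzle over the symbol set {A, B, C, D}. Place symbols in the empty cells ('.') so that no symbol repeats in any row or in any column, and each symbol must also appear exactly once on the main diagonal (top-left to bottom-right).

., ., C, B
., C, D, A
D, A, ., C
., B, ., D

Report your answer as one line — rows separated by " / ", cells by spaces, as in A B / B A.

A D C B / B C D A / D A B C / C B A D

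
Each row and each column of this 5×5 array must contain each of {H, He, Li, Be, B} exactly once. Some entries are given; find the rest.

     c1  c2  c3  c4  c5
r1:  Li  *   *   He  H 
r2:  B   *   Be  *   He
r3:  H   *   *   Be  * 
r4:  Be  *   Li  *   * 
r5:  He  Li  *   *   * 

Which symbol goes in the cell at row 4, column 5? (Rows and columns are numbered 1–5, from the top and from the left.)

B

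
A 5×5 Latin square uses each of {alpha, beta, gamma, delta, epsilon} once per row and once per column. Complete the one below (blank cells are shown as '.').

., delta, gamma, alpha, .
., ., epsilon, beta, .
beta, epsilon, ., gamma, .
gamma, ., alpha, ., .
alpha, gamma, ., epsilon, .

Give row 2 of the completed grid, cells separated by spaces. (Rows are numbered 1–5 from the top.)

delta alpha epsilon beta gamma

Cell (r1,c1): row 1 has {alpha,gamma,delta}; column 1 has {alpha,beta,gamma} → epsilon.
Cell (r1,c5): row 1 has {alpha,gamma,delta,epsilon}; column 5 is empty so far → beta.
Cell (r2,c1): row 2 has {beta,epsilon}; column 1 has {alpha,beta,gamma,epsilon} → delta.
Cell (r2,c2): row 2 has {beta,delta,epsilon}; column 2 has {gamma,delta,epsilon} → alpha.
Cell (r2,c5): row 2 has {alpha,beta,delta,epsilon}; column 5 has {beta} → gamma.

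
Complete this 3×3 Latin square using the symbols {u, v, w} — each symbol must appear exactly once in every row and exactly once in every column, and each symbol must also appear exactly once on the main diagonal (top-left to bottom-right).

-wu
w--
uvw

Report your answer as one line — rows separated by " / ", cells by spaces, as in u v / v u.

v w u / w u v / u v w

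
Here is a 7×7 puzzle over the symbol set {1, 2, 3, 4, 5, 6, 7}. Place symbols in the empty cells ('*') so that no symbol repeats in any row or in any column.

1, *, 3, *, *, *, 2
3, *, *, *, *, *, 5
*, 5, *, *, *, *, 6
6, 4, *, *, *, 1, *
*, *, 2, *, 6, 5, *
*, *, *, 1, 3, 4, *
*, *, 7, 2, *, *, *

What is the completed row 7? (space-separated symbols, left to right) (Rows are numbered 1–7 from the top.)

(r4,c3) = 5
(r6,c3) = 6
(r6,c7) = 7
(r4,c7) = 3
(r6,c2) = 2
(r4,c4) = 7
(r4,c5) = 2
(r6,c1) = 5
(r7,c1) = 4
(r7,c7) = 1
(r5,c1) = 7
(r5,c7) = 4
(r7,c5) = 5
(r3,c1) = 2
(r5,c4) = 3
(r3,c4) = 4
(r5,c2) = 1
(r2,c4) = 6
(r3,c3) = 1
(r3,c5) = 7
(r3,c6) = 3
(r7,c6) = 6
(r1,c4) = 5
(r1,c5) = 4
(r1,c6) = 7
(r2,c2) = 7
(r2,c3) = 4
(r2,c5) = 1
(r2,c6) = 2
(r7,c2) = 3

4 3 7 2 5 6 1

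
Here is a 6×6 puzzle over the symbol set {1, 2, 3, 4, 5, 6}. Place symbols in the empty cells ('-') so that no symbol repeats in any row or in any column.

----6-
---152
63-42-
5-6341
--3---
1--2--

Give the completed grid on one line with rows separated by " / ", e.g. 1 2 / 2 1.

4 1 2 5 6 3 / 3 6 4 1 5 2 / 6 3 1 4 2 5 / 5 2 6 3 4 1 / 2 5 3 6 1 4 / 1 4 5 2 3 6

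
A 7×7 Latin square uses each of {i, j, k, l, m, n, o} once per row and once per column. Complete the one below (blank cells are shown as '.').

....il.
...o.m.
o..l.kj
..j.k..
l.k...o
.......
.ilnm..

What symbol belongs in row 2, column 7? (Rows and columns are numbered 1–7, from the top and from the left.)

At row 3, column 5: row 3 has {j,k,l,o}; column 5 has {i,k,m}; that leaves n.
At row 5, column 5: row 5 has {k,l,o}; column 5 has {i,k,m,n}; that leaves j.
At row 7, column 7: row 7 has {i,l,m,n}; column 7 has {j,o}; that leaves k.
At row 2, column 5: row 2 has {m,o}; column 5 has {i,j,k,m,n}; that leaves l.
At row 3, column 2: row 3 has {j,k,l,n,o}; column 2 has {i}; that leaves m.
At row 3, column 3: row 3 has {j,k,l,m,n,o}; column 3 has {j,k,l}; that leaves i.
At row 5, column 2: row 5 has {j,k,l,o}; column 2 has {i,m}; that leaves n.
At row 5, column 6: row 5 has {j,k,l,n,o}; column 6 has {k,l,m}; that leaves i.
At row 6, column 5: row 6 is empty so far; column 5 has {i,j,k,l,m,n}; that leaves o.
At row 7, column 1: row 7 has {i,k,l,m,n}; column 1 has {l,o}; that leaves j.
At row 7, column 6: row 7 has {i,j,k,l,m,n}; column 6 has {i,k,l,m}; that leaves o.
At row 2, column 3: row 2 has {l,m,o}; column 3 has {i,j,k,l}; that leaves n.
At row 2, column 7: row 2 has {l,m,n,o}; column 7 has {j,k,o}; that leaves i.

i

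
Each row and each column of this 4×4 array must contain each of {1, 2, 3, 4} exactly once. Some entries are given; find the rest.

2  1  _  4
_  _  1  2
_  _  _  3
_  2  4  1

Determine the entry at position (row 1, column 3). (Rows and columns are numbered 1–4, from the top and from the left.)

3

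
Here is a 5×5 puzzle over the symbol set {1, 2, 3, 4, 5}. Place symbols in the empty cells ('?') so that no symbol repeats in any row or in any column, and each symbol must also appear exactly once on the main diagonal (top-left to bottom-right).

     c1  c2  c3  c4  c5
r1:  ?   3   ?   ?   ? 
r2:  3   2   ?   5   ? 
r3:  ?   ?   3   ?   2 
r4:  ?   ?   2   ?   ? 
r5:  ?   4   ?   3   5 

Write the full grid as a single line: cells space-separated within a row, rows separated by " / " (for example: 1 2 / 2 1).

(r5,c3) = 1
(r2,c3) = 4
(r2,c5) = 1
(r5,c1) = 2
(r1,c3) = 5
(r1,c5) = 4
(r4,c5) = 3
(r1,c1) = 1
(r1,c4) = 2
(r4,c4) = 4
(r3,c4) = 1
(r4,c1) = 5
(r4,c2) = 1
(r3,c1) = 4
(r3,c2) = 5

1 3 5 2 4 / 3 2 4 5 1 / 4 5 3 1 2 / 5 1 2 4 3 / 2 4 1 3 5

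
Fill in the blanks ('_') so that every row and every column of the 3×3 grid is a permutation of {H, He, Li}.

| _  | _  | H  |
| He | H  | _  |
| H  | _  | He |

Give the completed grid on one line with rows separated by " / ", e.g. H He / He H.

Li He H / He H Li / H Li He

(r1,c1) = Li
(r1,c2) = He
(r2,c3) = Li
(r3,c2) = Li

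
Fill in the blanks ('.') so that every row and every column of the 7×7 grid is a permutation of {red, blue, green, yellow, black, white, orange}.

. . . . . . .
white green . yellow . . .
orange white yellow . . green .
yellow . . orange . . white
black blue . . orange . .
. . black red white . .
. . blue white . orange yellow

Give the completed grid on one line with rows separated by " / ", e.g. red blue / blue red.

Cell (r5,c4): row 5 has {blue,black,orange}; column 4 has {red,yellow,white,orange} → green.
Cell (r5,c7): row 5 has {blue,green,black,orange}; column 7 has {yellow,white} → red.
Cell (r5,c3): row 5 has {red,blue,green,black,orange}; column 3 has {blue,yellow,black} → white.
Cell (r5,c6): row 5 has {red,blue,green,black,white,orange}; column 6 has {green,orange} → yellow.
Cell (r6,c6): row 6 has {red,black,white}; column 6 has {green,yellow,orange} → blue.
Cell (r6,c1): row 6 has {red,blue,black,white}; column 1 has {yellow,black,white,orange} → green.
Cell (r6,c7): row 6 has {red,blue,green,black,white}; column 7 has {red,yellow,white} → orange.
Cell (r7,c1): row 7 has {blue,yellow,white,orange}; column 1 has {green,yellow,black,white,orange} → red.
Cell (r7,c2): row 7 has {red,blue,yellow,white,orange}; column 2 has {blue,green,white} → black.
Cell (r7,c5): row 7 has {red,blue,yellow,black,white,orange}; column 5 has {white,orange} → green.
Cell (r1,c1): row 1 is empty so far; column 1 has {red,green,yellow,black,white,orange} → blue.
Cell (r1,c4): row 1 has {blue}; column 4 has {red,green,yellow,white,orange} → black.
Cell (r1,c7): row 1 has {blue,black}; column 7 has {red,yellow,white,orange} → green.
Cell (r3,c4): row 3 has {green,yellow,white,orange}; column 4 has {red,green,yellow,black,white,orange} → blue.
Cell (r3,c7): row 3 has {blue,green,yellow,white,orange}; column 7 has {red,green,yellow,white,orange} → black.
Cell (r4,c2): row 4 has {yellow,white,orange}; column 2 has {blue,green,black,white} → red.
Cell (r4,c3): row 4 has {red,yellow,white,orange}; column 3 has {blue,yellow,black,white} → green.
Cell (r4,c6): row 4 has {red,green,yellow,white,orange}; column 6 has {blue,green,yellow,orange} → black.
Cell (r6,c2): row 6 has {red,blue,green,black,white,orange}; column 2 has {red,blue,green,black,white} → yellow.
Cell (r1,c2): row 1 has {blue,green,black}; column 2 has {red,blue,green,yellow,black,white} → orange.
Cell (r1,c3): row 1 has {blue,green,black,orange}; column 3 has {blue,green,yellow,black,white} → red.
Cell (r1,c5): row 1 has {red,blue,green,black,orange}; column 5 has {green,white,orange} → yellow.
Cell (r1,c6): row 1 has {red,blue,green,yellow,black,orange}; column 6 has {blue,green,yellow,black,orange} → white.
Cell (r2,c3): row 2 has {green,yellow,white}; column 3 has {red,blue,green,yellow,black,white} → orange.
Cell (r2,c6): row 2 has {green,yellow,white,orange}; column 6 has {blue,green,yellow,black,white,orange} → red.
Cell (r2,c7): row 2 has {red,green,yellow,white,orange}; column 7 has {red,green,yellow,black,white,orange} → blue.
Cell (r3,c5): row 3 has {blue,green,yellow,black,white,orange}; column 5 has {green,yellow,white,orange} → red.
Cell (r4,c5): row 4 has {red,green,yellow,black,white,orange}; column 5 has {red,green,yellow,white,orange} → blue.
Cell (r2,c5): row 2 has {red,blue,green,yellow,white,orange}; column 5 has {red,blue,green,yellow,white,orange} → black.

blue orange red black yellow white green / white green orange yellow black red blue / orange white yellow blue red green black / yellow red green orange blue black white / black blue white green orange yellow red / green yellow black red white blue orange / red black blue white green orange yellow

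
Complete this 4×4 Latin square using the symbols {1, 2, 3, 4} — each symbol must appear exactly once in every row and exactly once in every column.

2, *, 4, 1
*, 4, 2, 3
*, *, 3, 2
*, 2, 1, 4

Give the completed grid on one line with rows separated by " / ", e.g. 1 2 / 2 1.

(r1,c2): row 1 has {1,2,4}; column 2 has {2,4}, so it must be 3.
(r2,c1): row 2 has {2,3,4}; column 1 has {2}, so it must be 1.
(r3,c1): row 3 has {2,3}; column 1 has {1,2}, so it must be 4.
(r3,c2): row 3 has {2,3,4}; column 2 has {2,3,4}, so it must be 1.
(r4,c1): row 4 has {1,2,4}; column 1 has {1,2,4}, so it must be 3.

2 3 4 1 / 1 4 2 3 / 4 1 3 2 / 3 2 1 4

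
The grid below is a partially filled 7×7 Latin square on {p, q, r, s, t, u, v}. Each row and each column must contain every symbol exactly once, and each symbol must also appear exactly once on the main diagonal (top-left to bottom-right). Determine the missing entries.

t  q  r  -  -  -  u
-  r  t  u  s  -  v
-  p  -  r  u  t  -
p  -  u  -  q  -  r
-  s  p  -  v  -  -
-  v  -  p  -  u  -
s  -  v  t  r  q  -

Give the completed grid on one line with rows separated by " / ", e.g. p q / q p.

Cell (r1,c5): row 1 has {q,r,t,u}; column 5 has {q,r,s,u,v} → p.
Cell (r2,c1): row 2 has {r,s,t,u,v}; column 1 has {p,s,t} → q.
Cell (r2,c6): row 2 has {q,r,s,t,u,v}; column 6 has {q,t,u} → p.
Cell (r3,c1): row 3 has {p,r,t,u}; column 1 has {p,q,s,t} → v.
Cell (r4,c2): row 4 has {p,q,r,u}; column 2 has {p,q,r,s,v} → t.
Cell (r4,c4): row 4 has {p,q,r,t,u}; column 4 has {p,r,t,u}; the diagonal has {r,t,u,v} → s.
Cell (r4,c6): row 4 has {p,q,r,s,t,u}; column 6 has {p,q,t,u} → v.
Cell (r5,c4): row 5 has {p,s,v}; column 4 has {p,r,s,t,u} → q.
Cell (r5,c6): row 5 has {p,q,s,v}; column 6 has {p,q,t,u,v} → r.
Cell (r5,c7): row 5 has {p,q,r,s,v}; column 7 has {r,u,v} → t.
Cell (r6,c1): row 6 has {p,u,v}; column 1 has {p,q,s,t,v} → r.
Cell (r6,c5): row 6 has {p,r,u,v}; column 5 has {p,q,r,s,u,v} → t.
Cell (r7,c2): row 7 has {q,r,s,t,v}; column 2 has {p,q,r,s,t,v} → u.
Cell (r7,c7): row 7 has {q,r,s,t,u,v}; column 7 has {r,t,u,v}; the diagonal has {r,s,t,u,v} → p.
Cell (r1,c4): row 1 has {p,q,r,t,u}; column 4 has {p,q,r,s,t,u} → v.
Cell (r1,c6): row 1 has {p,q,r,t,u,v}; column 6 has {p,q,r,t,u,v} → s.
Cell (r3,c3): row 3 has {p,r,t,u,v}; column 3 has {p,r,t,u,v}; the diagonal has {p,r,s,t,u,v} → q.
Cell (r3,c7): row 3 has {p,q,r,t,u,v}; column 7 has {p,r,t,u,v} → s.
Cell (r5,c1): row 5 has {p,q,r,s,t,v}; column 1 has {p,q,r,s,t,v} → u.
Cell (r6,c3): row 6 has {p,r,t,u,v}; column 3 has {p,q,r,t,u,v} → s.
Cell (r6,c7): row 6 has {p,r,s,t,u,v}; column 7 has {p,r,s,t,u,v} → q.

t q r v p s u / q r t u s p v / v p q r u t s / p t u s q v r / u s p q v r t / r v s p t u q / s u v t r q p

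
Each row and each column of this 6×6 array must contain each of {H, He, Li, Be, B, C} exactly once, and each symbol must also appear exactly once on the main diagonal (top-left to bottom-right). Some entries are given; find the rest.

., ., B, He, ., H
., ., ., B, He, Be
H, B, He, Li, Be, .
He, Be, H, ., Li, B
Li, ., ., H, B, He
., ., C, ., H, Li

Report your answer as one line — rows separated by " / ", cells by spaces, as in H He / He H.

(r1,c5): row 1 has {H,He,B}; column 5 has {H,He,Li,Be,B}, so it must be C.
(r2,c1): row 2 has {He,Be,B}; column 1 has {H,He,Li}, so it must be C.
(r2,c2): row 2 has {He,Be,B,C}; column 2 has {Be,B}; the diagonal has {He,Li,B}, so it must be H.
(r2,c3): row 2 has {H,He,Be,B,C}; column 3 has {H,He,B,C}, so it must be Li.
(r3,c6): row 3 has {H,He,Li,Be,B}; column 6 has {H,He,Li,Be,B}, so it must be C.
(r4,c4): row 4 has {H,He,Li,Be,B}; column 4 has {H,He,Li,B}; the diagonal has {H,He,Li,B}, so it must be C.
(r5,c2): row 5 has {H,He,Li,B}; column 2 has {H,Be,B}, so it must be C.
(r5,c3): row 5 has {H,He,Li,B,C}; column 3 has {H,He,Li,B,C}, so it must be Be.
(r6,c2): row 6 has {H,Li,C}; column 2 has {H,Be,B,C}, so it must be He.
(r6,c4): row 6 has {H,He,Li,C}; column 4 has {H,He,Li,B,C}, so it must be Be.
(r1,c1): row 1 has {H,He,B,C}; column 1 has {H,He,Li,C}; the diagonal has {H,He,Li,B,C}, so it must be Be.
(r1,c2): row 1 has {H,He,Be,B,C}; column 2 has {H,He,Be,B,C}, so it must be Li.
(r6,c1): row 6 has {H,He,Li,Be,C}; column 1 has {H,He,Li,Be,C}, so it must be B.

Be Li B He C H / C H Li B He Be / H B He Li Be C / He Be H C Li B / Li C Be H B He / B He C Be H Li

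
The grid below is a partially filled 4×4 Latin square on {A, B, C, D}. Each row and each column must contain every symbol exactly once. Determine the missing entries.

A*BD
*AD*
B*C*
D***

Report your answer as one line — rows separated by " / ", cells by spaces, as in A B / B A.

A C B D / C A D B / B D C A / D B A C

row 1 has {A,B,D}; column 2 has {A} — only C is left for (r1,c2).
row 2 has {A,D}; column 1 has {A,B,D} — only C is left for (r2,c1).
row 2 has {A,C,D}; column 4 has {D} — only B is left for (r2,c4).
row 3 has {B,C}; column 2 has {A,C} — only D is left for (r3,c2).
row 3 has {B,C,D}; column 4 has {B,D} — only A is left for (r3,c4).
row 4 has {D}; column 2 has {A,C,D} — only B is left for (r4,c2).
row 4 has {B,D}; column 3 has {B,C,D} — only A is left for (r4,c3).
row 4 has {A,B,D}; column 4 has {A,B,D} — only C is left for (r4,c4).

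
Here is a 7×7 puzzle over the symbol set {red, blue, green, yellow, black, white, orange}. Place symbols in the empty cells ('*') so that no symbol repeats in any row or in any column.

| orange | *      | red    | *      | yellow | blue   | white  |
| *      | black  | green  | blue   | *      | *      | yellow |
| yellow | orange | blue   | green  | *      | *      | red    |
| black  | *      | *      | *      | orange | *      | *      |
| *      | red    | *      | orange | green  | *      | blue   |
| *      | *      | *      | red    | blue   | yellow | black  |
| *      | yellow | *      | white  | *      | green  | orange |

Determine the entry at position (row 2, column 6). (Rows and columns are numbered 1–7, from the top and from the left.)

orange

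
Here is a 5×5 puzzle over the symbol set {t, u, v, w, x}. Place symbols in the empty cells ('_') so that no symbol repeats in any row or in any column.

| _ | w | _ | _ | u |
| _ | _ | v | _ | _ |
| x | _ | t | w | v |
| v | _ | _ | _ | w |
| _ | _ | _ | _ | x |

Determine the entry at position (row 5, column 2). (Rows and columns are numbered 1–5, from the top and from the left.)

v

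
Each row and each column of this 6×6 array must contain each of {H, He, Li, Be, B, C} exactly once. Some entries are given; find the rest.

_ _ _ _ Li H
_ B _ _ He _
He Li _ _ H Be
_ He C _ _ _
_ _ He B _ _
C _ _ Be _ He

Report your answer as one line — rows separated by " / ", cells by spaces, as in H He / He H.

B C Be He Li H / Be B H Li He C / He Li B C H Be / Li He C H Be B / H Be He B C Li / C H Li Be B He

Cell (r3,c3): row 3 has {H,He,Li,Be}; column 3 has {He,C} → B.
Cell (r3,c4): row 3 has {H,He,Li,Be,B}; column 4 has {Be,B} → C.
Cell (r6,c2): row 6 has {He,Be,C}; column 2 has {He,Li,B} → H.
Cell (r6,c3): row 6 has {H,He,Be,C}; column 3 has {He,B,C} → Li.
Cell (r6,c5): row 6 has {H,He,Li,Be,C}; column 5 has {H,He,Li} → B.
Cell (r1,c3): row 1 has {H,Li}; column 3 has {He,Li,B,C} → Be.
Cell (r1,c4): row 1 has {H,Li,Be}; column 4 has {Be,B,C} → He.
Cell (r2,c3): row 2 has {He,B}; column 3 has {He,Li,Be,B,C} → H.
Cell (r2,c4): row 2 has {H,He,B}; column 4 has {He,Be,B,C} → Li.
Cell (r2,c6): row 2 has {H,He,Li,B}; column 6 has {H,He,Be} → C.
Cell (r4,c4): row 4 has {He,C}; column 4 has {He,Li,Be,B,C} → H.
Cell (r4,c5): row 4 has {H,He,C}; column 5 has {H,He,Li,B} → Be.
Cell (r5,c5): row 5 has {He,B}; column 5 has {H,He,Li,Be,B} → C.
Cell (r5,c6): row 5 has {He,B,C}; column 6 has {H,He,Be,C} → Li.
Cell (r1,c1): row 1 has {H,He,Li,Be}; column 1 has {He,C} → B.
Cell (r1,c2): row 1 has {H,He,Li,Be,B}; column 2 has {H,He,Li,B} → C.
Cell (r2,c1): row 2 has {H,He,Li,B,C}; column 1 has {He,B,C} → Be.
Cell (r4,c1): row 4 has {H,He,Be,C}; column 1 has {He,Be,B,C} → Li.
Cell (r4,c6): row 4 has {H,He,Li,Be,C}; column 6 has {H,He,Li,Be,C} → B.
Cell (r5,c1): row 5 has {He,Li,B,C}; column 1 has {He,Li,Be,B,C} → H.
Cell (r5,c2): row 5 has {H,He,Li,B,C}; column 2 has {H,He,Li,B,C} → Be.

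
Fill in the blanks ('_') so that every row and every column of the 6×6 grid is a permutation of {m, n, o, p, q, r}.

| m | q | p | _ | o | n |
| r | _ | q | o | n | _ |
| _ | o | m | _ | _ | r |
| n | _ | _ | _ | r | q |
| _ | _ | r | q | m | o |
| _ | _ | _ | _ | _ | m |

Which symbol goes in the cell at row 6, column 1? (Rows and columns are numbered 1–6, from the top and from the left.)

o

(r1,c4) = r
(r2,c6) = p
(r4,c3) = o
(r5,c1) = p
(r5,c2) = n
(r6,c3) = n
(r6,c4) = p
(r6,c5) = q
(r2,c2) = m
(r3,c1) = q
(r3,c4) = n
(r3,c5) = p
(r4,c2) = p
(r4,c4) = m
(r6,c1) = o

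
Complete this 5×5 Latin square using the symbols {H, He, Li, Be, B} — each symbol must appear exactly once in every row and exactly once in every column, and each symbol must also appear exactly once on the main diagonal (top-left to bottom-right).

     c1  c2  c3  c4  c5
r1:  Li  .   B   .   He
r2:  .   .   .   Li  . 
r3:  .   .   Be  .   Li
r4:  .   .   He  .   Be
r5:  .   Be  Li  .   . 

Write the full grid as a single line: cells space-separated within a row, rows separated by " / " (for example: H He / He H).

Li H B Be He / Be He H Li B / He B Be H Li / H Li He B Be / B Be Li He H

(r1,c2) = H
(r1,c4) = Be
(r2,c3) = H
(r2,c5) = B
(r5,c5) = H
(r2,c2) = He
(r3,c2) = B
(r4,c2) = Li
(r4,c4) = B
(r5,c4) = He
(r2,c1) = Be
(r3,c4) = H
(r4,c1) = H
(r5,c1) = B
(r3,c1) = He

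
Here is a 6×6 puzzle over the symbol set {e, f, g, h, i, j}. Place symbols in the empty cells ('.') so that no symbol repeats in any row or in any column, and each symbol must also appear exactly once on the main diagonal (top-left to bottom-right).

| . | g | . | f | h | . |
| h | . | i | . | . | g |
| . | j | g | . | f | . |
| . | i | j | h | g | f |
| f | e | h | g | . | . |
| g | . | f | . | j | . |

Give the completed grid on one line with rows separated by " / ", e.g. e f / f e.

(r1,c3) = e
(r2,c2) = f
(r2,c5) = e
(r4,c1) = e
(r5,c5) = i
(r5,c6) = j
(r6,c2) = h
(r6,c6) = e
(r1,c1) = j
(r1,c6) = i
(r2,c4) = j
(r3,c1) = i
(r3,c4) = e
(r3,c6) = h
(r6,c4) = i

j g e f h i / h f i j e g / i j g e f h / e i j h g f / f e h g i j / g h f i j e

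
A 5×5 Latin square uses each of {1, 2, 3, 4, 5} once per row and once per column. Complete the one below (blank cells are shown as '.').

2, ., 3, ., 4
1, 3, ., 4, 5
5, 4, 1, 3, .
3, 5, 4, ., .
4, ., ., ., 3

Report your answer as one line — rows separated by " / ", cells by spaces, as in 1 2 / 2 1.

(r1,c2) = 1
(r1,c4) = 5
(r2,c3) = 2
(r3,c5) = 2
(r4,c5) = 1
(r5,c2) = 2
(r5,c3) = 5
(r5,c4) = 1
(r4,c4) = 2

2 1 3 5 4 / 1 3 2 4 5 / 5 4 1 3 2 / 3 5 4 2 1 / 4 2 5 1 3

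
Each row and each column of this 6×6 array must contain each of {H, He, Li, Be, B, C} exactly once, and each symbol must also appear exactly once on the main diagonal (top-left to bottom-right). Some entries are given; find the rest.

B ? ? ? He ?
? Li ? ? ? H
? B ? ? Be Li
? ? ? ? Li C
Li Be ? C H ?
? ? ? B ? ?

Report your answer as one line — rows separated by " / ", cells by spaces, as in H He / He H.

B C H Li He Be / C Li Be He B H / He B C H Be Li / H He B Be Li C / Li Be He C H B / Be H Li B C He

Cell (r1,c6): row 1 has {He,B}; column 6 has {H,Li,C} → Be.
Cell (r6,c5): row 6 has {B}; column 5 has {H,He,Li,Be} → C.
Cell (r6,c6): row 6 has {B,C}; column 6 has {H,Li,Be,C}; the diagonal has {H,Li,B} → He.
Cell (r2,c5): row 2 has {H,Li}; column 5 has {H,He,Li,Be,C} → B.
Cell (r3,c3): row 3 has {Li,Be,B}; column 3 is empty so far; the diagonal has {H,He,Li,B} → C.
Cell (r4,c4): row 4 has {Li,C}; column 4 has {B,C}; the diagonal has {H,He,Li,B,C} → Be.
Cell (r5,c6): row 5 has {H,Li,Be,C}; column 6 has {H,He,Li,Be,C} → B.
Cell (r6,c2): row 6 has {He,B,C}; column 2 has {Li,Be,B} → H.
Cell (r1,c2): row 1 has {He,Be,B}; column 2 has {H,Li,Be,B} → C.
Cell (r2,c4): row 2 has {H,Li,B}; column 4 has {Be,B,C} → He.
Cell (r3,c4): row 3 has {Li,Be,B,C}; column 4 has {He,Be,B,C} → H.
Cell (r4,c2): row 4 has {Li,Be,C}; column 2 has {H,Li,Be,B,C} → He.
Cell (r5,c3): row 5 has {H,Li,Be,B,C}; column 3 has {C} → He.
Cell (r6,c1): row 6 has {H,He,B,C}; column 1 has {Li,B} → Be.
Cell (r6,c3): row 6 has {H,He,Be,B,C}; column 3 has {He,C} → Li.
Cell (r1,c3): row 1 has {He,Be,B,C}; column 3 has {He,Li,C} → H.
Cell (r1,c4): row 1 has {H,He,Be,B,C}; column 4 has {H,He,Be,B,C} → Li.
Cell (r2,c1): row 2 has {H,He,Li,B}; column 1 has {Li,Be,B} → C.
Cell (r2,c3): row 2 has {H,He,Li,B,C}; column 3 has {H,He,Li,C} → Be.
Cell (r3,c1): row 3 has {H,Li,Be,B,C}; column 1 has {Li,Be,B,C} → He.
Cell (r4,c1): row 4 has {He,Li,Be,C}; column 1 has {He,Li,Be,B,C} → H.
Cell (r4,c3): row 4 has {H,He,Li,Be,C}; column 3 has {H,He,Li,Be,C} → B.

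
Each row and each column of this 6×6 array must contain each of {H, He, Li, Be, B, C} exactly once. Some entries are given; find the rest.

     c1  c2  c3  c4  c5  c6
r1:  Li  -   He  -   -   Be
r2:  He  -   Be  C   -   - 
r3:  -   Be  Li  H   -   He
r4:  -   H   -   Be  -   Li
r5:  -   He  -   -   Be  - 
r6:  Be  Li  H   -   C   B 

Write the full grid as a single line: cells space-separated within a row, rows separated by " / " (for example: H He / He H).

Li C He B H Be / He B Be C Li H / C Be Li H B He / B H C Be He Li / H He B Li Be C / Be Li H He C B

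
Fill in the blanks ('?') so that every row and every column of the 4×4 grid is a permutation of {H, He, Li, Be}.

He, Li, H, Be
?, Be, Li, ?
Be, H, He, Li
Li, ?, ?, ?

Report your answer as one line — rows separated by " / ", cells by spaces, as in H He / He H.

At row 2, column 1: row 2 has {Li,Be}; column 1 has {He,Li,Be}; that leaves H.
At row 2, column 4: row 2 has {H,Li,Be}; column 4 has {Li,Be}; that leaves He.
At row 4, column 2: row 4 has {Li}; column 2 has {H,Li,Be}; that leaves He.
At row 4, column 3: row 4 has {He,Li}; column 3 has {H,He,Li}; that leaves Be.
At row 4, column 4: row 4 has {He,Li,Be}; column 4 has {He,Li,Be}; that leaves H.

He Li H Be / H Be Li He / Be H He Li / Li He Be H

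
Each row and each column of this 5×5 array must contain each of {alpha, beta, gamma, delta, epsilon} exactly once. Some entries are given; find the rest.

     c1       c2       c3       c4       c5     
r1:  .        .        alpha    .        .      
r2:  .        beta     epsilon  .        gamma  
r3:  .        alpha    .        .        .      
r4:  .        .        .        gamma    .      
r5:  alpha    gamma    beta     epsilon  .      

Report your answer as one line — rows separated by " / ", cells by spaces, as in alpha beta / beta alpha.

gamma delta alpha beta epsilon / delta beta epsilon alpha gamma / epsilon alpha gamma delta beta / beta epsilon delta gamma alpha / alpha gamma beta epsilon delta

Cell (r2,c1): row 2 has {beta,gamma,epsilon}; column 1 has {alpha} → delta.
Cell (r2,c4): row 2 has {beta,gamma,delta,epsilon}; column 4 has {gamma,epsilon} → alpha.
Cell (r4,c3): row 4 has {gamma}; column 3 has {alpha,beta,epsilon} → delta.
Cell (r5,c5): row 5 has {alpha,beta,gamma,epsilon}; column 5 has {gamma} → delta.
Cell (r3,c3): row 3 has {alpha}; column 3 has {alpha,beta,delta,epsilon} → gamma.
Cell (r4,c2): row 4 has {gamma,delta}; column 2 has {alpha,beta,gamma} → epsilon.
Cell (r1,c2): row 1 has {alpha}; column 2 has {alpha,beta,gamma,epsilon} → delta.
Cell (r1,c4): row 1 has {alpha,delta}; column 4 has {alpha,gamma,epsilon} → beta.
Cell (r1,c5): row 1 has {alpha,beta,delta}; column 5 has {gamma,delta} → epsilon.
Cell (r3,c4): row 3 has {alpha,gamma}; column 4 has {alpha,beta,gamma,epsilon} → delta.
Cell (r3,c5): row 3 has {alpha,gamma,delta}; column 5 has {gamma,delta,epsilon} → beta.
Cell (r4,c1): row 4 has {gamma,delta,epsilon}; column 1 has {alpha,delta} → beta.
Cell (r4,c5): row 4 has {beta,gamma,delta,epsilon}; column 5 has {beta,gamma,delta,epsilon} → alpha.
Cell (r1,c1): row 1 has {alpha,beta,delta,epsilon}; column 1 has {alpha,beta,delta} → gamma.
Cell (r3,c1): row 3 has {alpha,beta,gamma,delta}; column 1 has {alpha,beta,gamma,delta} → epsilon.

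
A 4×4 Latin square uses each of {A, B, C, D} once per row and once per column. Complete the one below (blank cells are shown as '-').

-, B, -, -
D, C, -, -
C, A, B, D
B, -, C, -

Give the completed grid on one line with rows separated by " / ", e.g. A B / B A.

A B D C / D C A B / C A B D / B D C A

(r1,c1) = A
(r1,c3) = D
(r1,c4) = C
(r2,c3) = A
(r2,c4) = B
(r4,c2) = D
(r4,c4) = A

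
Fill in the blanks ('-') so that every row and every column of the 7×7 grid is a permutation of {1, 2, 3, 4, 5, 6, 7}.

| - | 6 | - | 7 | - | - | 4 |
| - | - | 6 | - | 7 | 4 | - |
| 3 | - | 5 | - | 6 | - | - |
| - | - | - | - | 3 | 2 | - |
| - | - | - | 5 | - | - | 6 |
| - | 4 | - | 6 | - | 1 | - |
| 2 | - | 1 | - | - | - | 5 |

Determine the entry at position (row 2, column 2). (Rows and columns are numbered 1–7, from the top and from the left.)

(r3,c6): row 3 has {3,5,6}; column 6 has {1,2,4}, so it must be 7.
(r5,c6): row 5 has {5,6}; column 6 has {1,2,4,7}, so it must be 3.
(r7,c5): row 7 has {1,2,5}; column 5 has {3,6,7}, so it must be 4.
(r7,c6): row 7 has {1,2,4,5}; column 6 has {1,2,3,4,7}, so it must be 6.
(r1,c6): row 1 has {4,6,7}; column 6 has {1,2,3,4,6,7}, so it must be 5.
(r7,c4): row 7 has {1,2,4,5,6}; column 4 has {5,6,7}, so it must be 3.
(r1,c1): row 1 has {4,5,6,7}; column 1 has {2,3}, so it must be 1.
(r1,c5): row 1 has {1,4,5,6,7}; column 5 has {3,4,6,7}, so it must be 2.
(r2,c1): row 2 has {4,6,7}; column 1 has {1,2,3}, so it must be 5.
(r5,c5): row 5 has {3,5,6}; column 5 has {2,3,4,6,7}, so it must be 1.
(r6,c1): row 6 has {1,4,6}; column 1 has {1,2,3,5}, so it must be 7.
(r6,c5): row 6 has {1,4,6,7}; column 5 has {1,2,3,4,6,7}, so it must be 5.
(r7,c2): row 7 has {1,2,3,4,5,6}; column 2 has {4,6}, so it must be 7.
(r1,c3): row 1 has {1,2,4,5,6,7}; column 3 has {1,5,6}, so it must be 3.
(r5,c1): row 5 has {1,3,5,6}; column 1 has {1,2,3,5,7}, so it must be 4.
(r5,c2): row 5 has {1,3,4,5,6}; column 2 has {4,6,7}, so it must be 2.
(r5,c3): row 5 has {1,2,3,4,5,6}; column 3 has {1,3,5,6}, so it must be 7.
(r6,c3): row 6 has {1,4,5,6,7}; column 3 has {1,3,5,6,7}, so it must be 2.
(r6,c7): row 6 has {1,2,4,5,6,7}; column 7 has {4,5,6}, so it must be 3.
(r3,c2): row 3 has {3,5,6,7}; column 2 has {2,4,6,7}, so it must be 1.
(r3,c7): row 3 has {1,3,5,6,7}; column 7 has {3,4,5,6}, so it must be 2.
(r4,c1): row 4 has {2,3}; column 1 has {1,2,3,4,5,7}, so it must be 6.
(r4,c2): row 4 has {2,3,6}; column 2 has {1,2,4,6,7}, so it must be 5.
(r4,c3): row 4 has {2,3,5,6}; column 3 has {1,2,3,5,6,7}, so it must be 4.
(r4,c4): row 4 has {2,3,4,5,6}; column 4 has {3,5,6,7}, so it must be 1.
(r4,c7): row 4 has {1,2,3,4,5,6}; column 7 has {2,3,4,5,6}, so it must be 7.
(r2,c2): row 2 has {4,5,6,7}; column 2 has {1,2,4,5,6,7}, so it must be 3.

3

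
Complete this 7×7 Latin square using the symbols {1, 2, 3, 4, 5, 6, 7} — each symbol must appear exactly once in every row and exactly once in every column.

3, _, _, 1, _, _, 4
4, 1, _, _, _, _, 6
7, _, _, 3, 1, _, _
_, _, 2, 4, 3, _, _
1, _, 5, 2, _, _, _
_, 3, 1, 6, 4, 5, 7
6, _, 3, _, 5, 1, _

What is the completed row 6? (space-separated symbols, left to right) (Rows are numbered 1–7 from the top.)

2 3 1 6 4 5 7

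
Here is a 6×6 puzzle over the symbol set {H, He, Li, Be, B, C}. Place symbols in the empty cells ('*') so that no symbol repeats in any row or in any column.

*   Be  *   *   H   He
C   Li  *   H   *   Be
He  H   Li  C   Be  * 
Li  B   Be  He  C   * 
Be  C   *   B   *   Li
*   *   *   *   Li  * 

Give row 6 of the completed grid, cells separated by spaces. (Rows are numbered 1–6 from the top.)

H He B Be Li C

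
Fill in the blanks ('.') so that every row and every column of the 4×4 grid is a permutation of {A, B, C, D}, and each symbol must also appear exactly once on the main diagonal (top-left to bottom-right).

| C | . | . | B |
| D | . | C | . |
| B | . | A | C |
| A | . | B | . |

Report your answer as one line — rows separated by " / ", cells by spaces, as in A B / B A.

row 1 has {B,C}; column 3 has {A,B,C} — only D is left for (r1,c3).
row 2 has {C,D}; column 2 is empty so far; the diagonal has {A,C} — only B is left for (r2,c2).
row 2 has {B,C,D}; column 4 has {B,C} — only A is left for (r2,c4).
row 3 has {A,B,C}; column 2 has {B} — only D is left for (r3,c2).
row 4 has {A,B}; column 2 has {B,D} — only C is left for (r4,c2).
row 4 has {A,B,C}; column 4 has {A,B,C}; the diagonal has {A,B,C} — only D is left for (r4,c4).
row 1 has {B,C,D}; column 2 has {B,C,D} — only A is left for (r1,c2).

C A D B / D B C A / B D A C / A C B D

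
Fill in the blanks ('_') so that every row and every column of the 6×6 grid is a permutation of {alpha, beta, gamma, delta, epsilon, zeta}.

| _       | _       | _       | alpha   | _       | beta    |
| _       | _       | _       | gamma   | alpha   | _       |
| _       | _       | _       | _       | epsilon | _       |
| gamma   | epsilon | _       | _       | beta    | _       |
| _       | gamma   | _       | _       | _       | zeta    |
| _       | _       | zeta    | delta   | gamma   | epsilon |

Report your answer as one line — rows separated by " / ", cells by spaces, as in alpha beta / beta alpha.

epsilon delta gamma alpha zeta beta / zeta beta epsilon gamma alpha delta / delta zeta alpha beta epsilon gamma / gamma epsilon delta zeta beta alpha / alpha gamma beta epsilon delta zeta / beta alpha zeta delta gamma epsilon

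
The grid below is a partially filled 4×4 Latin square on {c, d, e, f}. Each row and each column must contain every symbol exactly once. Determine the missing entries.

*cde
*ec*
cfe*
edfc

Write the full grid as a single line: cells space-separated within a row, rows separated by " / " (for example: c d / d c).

(r1,c1) = f
(r2,c1) = d
(r2,c4) = f
(r3,c4) = d

f c d e / d e c f / c f e d / e d f c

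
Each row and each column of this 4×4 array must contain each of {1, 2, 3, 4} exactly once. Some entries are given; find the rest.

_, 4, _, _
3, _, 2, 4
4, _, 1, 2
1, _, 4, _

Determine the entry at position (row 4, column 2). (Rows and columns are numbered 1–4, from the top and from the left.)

2

(r1,c1) = 2
(r1,c3) = 3
(r1,c4) = 1
(r2,c2) = 1
(r3,c2) = 3
(r4,c2) = 2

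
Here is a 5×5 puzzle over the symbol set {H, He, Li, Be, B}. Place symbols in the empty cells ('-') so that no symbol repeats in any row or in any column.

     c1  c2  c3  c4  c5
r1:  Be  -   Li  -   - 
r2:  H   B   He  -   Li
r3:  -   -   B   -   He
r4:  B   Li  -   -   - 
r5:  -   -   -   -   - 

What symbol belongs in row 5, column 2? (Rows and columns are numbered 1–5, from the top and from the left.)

H

Cell (r2,c4): row 2 has {H,He,Li,B}; column 4 is empty so far → Be.
Cell (r3,c1): row 3 has {He,B}; column 1 has {H,Be,B} → Li.
Cell (r3,c4): row 3 has {He,Li,B}; column 4 has {Be} → H.
Cell (r4,c4): row 4 has {Li,B}; column 4 has {H,Be} → He.
Cell (r5,c1): row 5 is empty so far; column 1 has {H,Li,Be,B} → He.
Cell (r1,c4): row 1 has {Li,Be}; column 4 has {H,He,Be} → B.
Cell (r1,c5): row 1 has {Li,Be,B}; column 5 has {He,Li} → H.
Cell (r3,c2): row 3 has {H,He,Li,B}; column 2 has {Li,B} → Be.
Cell (r4,c5): row 4 has {He,Li,B}; column 5 has {H,He,Li} → Be.
Cell (r5,c2): row 5 has {He}; column 2 has {Li,Be,B} → H.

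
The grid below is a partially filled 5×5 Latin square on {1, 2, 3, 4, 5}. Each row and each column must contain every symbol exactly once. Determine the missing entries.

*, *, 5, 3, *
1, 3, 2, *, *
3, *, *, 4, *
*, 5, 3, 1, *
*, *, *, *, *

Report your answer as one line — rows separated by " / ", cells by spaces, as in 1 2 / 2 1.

2 4 5 3 1 / 1 3 2 5 4 / 3 2 1 4 5 / 4 5 3 1 2 / 5 1 4 2 3

Cell (r2,c4): row 2 has {1,2,3}; column 4 has {1,3,4} → 5.
Cell (r2,c5): row 2 has {1,2,3,5}; column 5 is empty so far → 4.
Cell (r3,c3): row 3 has {3,4}; column 3 has {2,3,5} → 1.
Cell (r4,c5): row 4 has {1,3,5}; column 5 has {4} → 2.
Cell (r5,c3): row 5 is empty so far; column 3 has {1,2,3,5} → 4.
Cell (r5,c4): row 5 has {4}; column 4 has {1,3,4,5} → 2.
Cell (r1,c5): row 1 has {3,5}; column 5 has {2,4} → 1.
Cell (r3,c2): row 3 has {1,3,4}; column 2 has {3,5} → 2.
Cell (r3,c5): row 3 has {1,2,3,4}; column 5 has {1,2,4} → 5.
Cell (r4,c1): row 4 has {1,2,3,5}; column 1 has {1,3} → 4.
Cell (r5,c1): row 5 has {2,4}; column 1 has {1,3,4} → 5.
Cell (r5,c2): row 5 has {2,4,5}; column 2 has {2,3,5} → 1.
Cell (r5,c5): row 5 has {1,2,4,5}; column 5 has {1,2,4,5} → 3.
Cell (r1,c1): row 1 has {1,3,5}; column 1 has {1,3,4,5} → 2.
Cell (r1,c2): row 1 has {1,2,3,5}; column 2 has {1,2,3,5} → 4.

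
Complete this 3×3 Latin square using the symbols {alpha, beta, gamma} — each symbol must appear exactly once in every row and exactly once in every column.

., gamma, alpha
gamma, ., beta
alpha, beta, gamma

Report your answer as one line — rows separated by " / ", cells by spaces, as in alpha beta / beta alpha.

At row 1, column 1: row 1 has {alpha,gamma}; column 1 has {alpha,gamma}; that leaves beta.
At row 2, column 2: row 2 has {beta,gamma}; column 2 has {beta,gamma}; that leaves alpha.

beta gamma alpha / gamma alpha beta / alpha beta gamma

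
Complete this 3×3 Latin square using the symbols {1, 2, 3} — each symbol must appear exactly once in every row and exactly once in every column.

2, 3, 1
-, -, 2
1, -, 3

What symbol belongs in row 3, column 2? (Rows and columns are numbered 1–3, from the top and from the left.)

2

(r2,c1) = 3
(r2,c2) = 1
(r3,c2) = 2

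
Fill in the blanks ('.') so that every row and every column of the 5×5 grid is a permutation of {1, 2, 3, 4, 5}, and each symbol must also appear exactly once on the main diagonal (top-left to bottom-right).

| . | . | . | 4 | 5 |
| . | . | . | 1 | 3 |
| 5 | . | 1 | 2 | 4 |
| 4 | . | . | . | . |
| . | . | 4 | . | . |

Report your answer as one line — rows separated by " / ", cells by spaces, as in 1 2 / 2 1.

3 1 2 4 5 / 2 4 5 1 3 / 5 3 1 2 4 / 4 2 3 5 1 / 1 5 4 3 2

(r2,c1): row 2 has {1,3}; column 1 has {4,5}, so it must be 2.
(r2,c3): row 2 has {1,2,3}; column 3 has {1,4}, so it must be 5.
(r3,c2): row 3 has {1,2,4,5}; column 2 is empty so far, so it must be 3.
(r5,c5): row 5 has {4}; column 5 has {3,4,5}; the diagonal has {1}, so it must be 2.
(r1,c1): row 1 has {4,5}; column 1 has {2,4,5}; the diagonal has {1,2}, so it must be 3.
(r1,c3): row 1 has {3,4,5}; column 3 has {1,4,5}, so it must be 2.
(r2,c2): row 2 has {1,2,3,5}; column 2 has {3}; the diagonal has {1,2,3}, so it must be 4.
(r4,c3): row 4 has {4}; column 3 has {1,2,4,5}, so it must be 3.
(r4,c4): row 4 has {3,4}; column 4 has {1,2,4}; the diagonal has {1,2,3,4}, so it must be 5.
(r4,c5): row 4 has {3,4,5}; column 5 has {2,3,4,5}, so it must be 1.
(r5,c1): row 5 has {2,4}; column 1 has {2,3,4,5}, so it must be 1.
(r5,c2): row 5 has {1,2,4}; column 2 has {3,4}, so it must be 5.
(r5,c4): row 5 has {1,2,4,5}; column 4 has {1,2,4,5}, so it must be 3.
(r1,c2): row 1 has {2,3,4,5}; column 2 has {3,4,5}, so it must be 1.
(r4,c2): row 4 has {1,3,4,5}; column 2 has {1,3,4,5}, so it must be 2.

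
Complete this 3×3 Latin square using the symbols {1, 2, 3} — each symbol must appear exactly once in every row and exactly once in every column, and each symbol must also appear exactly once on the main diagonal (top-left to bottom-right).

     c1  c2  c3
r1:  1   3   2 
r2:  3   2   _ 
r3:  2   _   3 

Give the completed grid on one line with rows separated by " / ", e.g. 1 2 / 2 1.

1 3 2 / 3 2 1 / 2 1 3

(r2,c3) = 1
(r3,c2) = 1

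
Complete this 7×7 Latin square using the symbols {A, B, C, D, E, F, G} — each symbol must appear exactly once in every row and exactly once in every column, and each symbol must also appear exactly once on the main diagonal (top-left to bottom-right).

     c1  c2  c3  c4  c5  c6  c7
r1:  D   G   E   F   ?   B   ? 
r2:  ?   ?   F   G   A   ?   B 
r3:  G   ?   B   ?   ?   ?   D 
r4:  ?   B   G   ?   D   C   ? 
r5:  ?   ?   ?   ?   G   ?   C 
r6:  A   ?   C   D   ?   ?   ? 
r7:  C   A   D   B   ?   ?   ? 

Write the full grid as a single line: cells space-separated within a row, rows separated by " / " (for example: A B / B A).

(r1,c5) = C
(r1,c7) = A
(r2,c1) = E
(r2,c2) = C
(r2,c6) = D
(r4,c1) = F
(r4,c7) = E
(r5,c1) = B
(r5,c3) = A
(r5,c4) = E
(r5,c6) = F
(r6,c6) = E
(r7,c6) = G
(r7,c7) = F
(r3,c6) = A
(r4,c4) = A
(r5,c2) = D
(r6,c2) = F
(r6,c5) = B
(r6,c7) = G
(r7,c5) = E
(r3,c2) = E
(r3,c4) = C
(r3,c5) = F

D G E F C B A / E C F G A D B / G E B C F A D / F B G A D C E / B D A E G F C / A F C D B E G / C A D B E G F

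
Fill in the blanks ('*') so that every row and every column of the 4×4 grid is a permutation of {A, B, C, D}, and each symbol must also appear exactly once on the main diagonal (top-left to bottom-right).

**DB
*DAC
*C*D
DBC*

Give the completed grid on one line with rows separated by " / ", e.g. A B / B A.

C A D B / B D A C / A C B D / D B C A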